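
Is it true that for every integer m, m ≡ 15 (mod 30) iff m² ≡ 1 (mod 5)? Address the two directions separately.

[⇒] This fails: take m = 15. Then 15 ≡ 15 (mod 30), but 15² = 225 ≡ 0 (mod 5), not 1.

[⇐] This fails: take m = 1. Then 1² = 1 ≡ 1 (mod 5), yet 1 ≡ 1 (mod 30), not 15.

Neither direction holds.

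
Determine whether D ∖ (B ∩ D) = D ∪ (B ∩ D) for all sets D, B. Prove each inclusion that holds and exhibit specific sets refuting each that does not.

(⊆) holds; (⊇) fails.

Reverse inclusion. This inclusion fails. Take D = {1}, B = {1}; then 1 ∈ D ∪ (B ∩ D) but 1 ∉ D ∖ (B ∩ D).

Forward inclusion. Let x ∈ D ∖ (B ∩ D). Then x ∈ D and x ∉ B, from which x ∈ D ∪ (B ∩ D).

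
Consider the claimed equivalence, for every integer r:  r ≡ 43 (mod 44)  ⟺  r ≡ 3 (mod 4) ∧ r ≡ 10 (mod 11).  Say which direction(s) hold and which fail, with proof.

(←) If r ≡ 3 (mod 4) and r ≡ 10 (mod 11), then by the Chinese remainder theorem r ≡ 43 (mod 44). This is exactly r ≡ 43 (mod 44).

(→) Suppose r ≡ 43 (mod 44); write r = 44j + 43. Since 4 ∣ 44, reducing mod 4 gives r ≡ 43 ≡ 3 (mod 4); since 11 ∣ 44, reducing mod 11 gives r ≡ 43 ≡ 10 (mod 11).

Both directions hold.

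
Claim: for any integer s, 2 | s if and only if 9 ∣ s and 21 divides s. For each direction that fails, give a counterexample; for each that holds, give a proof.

Neither direction holds.

Forward direction. This fails: take s = 2. Certainly 2 ∣ 2, but 9 ∤ 2.

Converse. This fails: take s = 63. Both 9 ∣ 63 and 21 ∣ 63, yet 63 is not a multiple of 2 (since 63 = 31·2 + 1), so 2 ∤ 63.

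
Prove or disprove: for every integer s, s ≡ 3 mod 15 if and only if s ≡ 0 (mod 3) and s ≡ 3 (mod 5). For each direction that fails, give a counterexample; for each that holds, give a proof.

[⇐] If s ≡ 0 (mod 3) and s ≡ 3 (mod 5), then by the Chinese remainder theorem s ≡ 3 (mod 15). This is exactly s ≡ 3 (mod 15).

[⇒] Suppose s ≡ 3 (mod 15); write s = 15j + 3. Since 3 ∣ 15, reducing mod 3 gives s ≡ 3 ≡ 0 (mod 3); since 5 ∣ 15, reducing mod 5 gives s ≡ 3 (mod 5).

Both directions hold.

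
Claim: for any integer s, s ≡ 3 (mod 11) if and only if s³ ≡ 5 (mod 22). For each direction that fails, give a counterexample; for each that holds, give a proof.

(⟹) This fails: take s = 14. Then 14 ≡ 3 (mod 11), but 14³ = 2744 ≡ 16 (mod 22), not 5.

(⟸) Conversely, the residues r modulo 22 with r³ ≡ 5 (mod 22) are exactly {3}, and each is ≡ 3 (mod 11).

The forward direction fails; the converse holds.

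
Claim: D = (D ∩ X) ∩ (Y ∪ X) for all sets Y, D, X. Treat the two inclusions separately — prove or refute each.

(⊇) Let x ∈ (D ∩ X) ∩ (Y ∪ X). Then either x ∈ D ∩ X and x ∉ Y; or x ∈ Y ∩ D ∩ X. In each case x ∈ D, so (D ∩ X) ∩ (Y ∪ X) ⊆ D.

(⊆) This inclusion fails. Take Y = ∅, D = {1}, X = ∅; then 1 ∈ D but 1 ∉ (D ∩ X) ∩ (Y ∪ X).

(⊆) fails; (⊇) holds.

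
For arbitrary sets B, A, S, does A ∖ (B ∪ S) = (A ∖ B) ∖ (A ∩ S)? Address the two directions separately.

(⊆) Let x ∈ A ∖ (B ∪ S). Then x ∈ A and x ∉ B, S, from which x ∈ (A ∖ B) ∖ (A ∩ S).

(⊇) Let x ∈ (A ∖ B) ∖ (A ∩ S). Then x ∈ A and x ∉ B, S, from which x ∈ A ∖ (B ∪ S).

Both inclusions hold.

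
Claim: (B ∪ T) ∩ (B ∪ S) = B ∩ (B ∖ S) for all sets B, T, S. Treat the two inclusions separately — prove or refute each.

(⟹) This inclusion fails. Take B = {1}, T = ∅, S = {1}; then 1 ∈ (B ∪ T) ∩ (B ∪ S) but 1 ∉ B ∩ (B ∖ S).

(⟸) Let x ∈ B ∩ (B ∖ S). Then either x ∈ B and x ∉ T, S; or x ∈ B ∩ T and x ∉ S. In each case x ∈ (B ∪ T) ∩ (B ∪ S), so B ∩ (B ∖ S) ⊆ (B ∪ T) ∩ (B ∪ S).

(⊆) fails; (⊇) holds.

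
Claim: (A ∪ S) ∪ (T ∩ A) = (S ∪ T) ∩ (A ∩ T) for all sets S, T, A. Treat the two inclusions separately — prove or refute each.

The sets are not equal: only the reverse inclusion holds.

(⊇) Let x ∈ (S ∪ T) ∩ (A ∩ T). Then either x ∈ T ∩ A and x ∉ S; or x ∈ S ∩ T ∩ A. In each case x ∈ (A ∪ S) ∪ (T ∩ A), so (S ∪ T) ∩ (A ∩ T) ⊆ (A ∪ S) ∪ (T ∩ A).

(⊆) This inclusion fails. Take S = {1}, T = ∅, A = ∅; then 1 ∈ (A ∪ S) ∪ (T ∩ A) but 1 ∉ (S ∪ T) ∩ (A ∩ T).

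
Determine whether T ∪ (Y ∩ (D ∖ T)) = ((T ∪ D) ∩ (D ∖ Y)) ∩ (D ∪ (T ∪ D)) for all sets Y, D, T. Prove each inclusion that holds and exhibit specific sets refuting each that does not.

Neither inclusion holds.

Forward inclusion. This inclusion fails. Take Y = {1}, D = {1}, T = ∅; then 1 ∈ T ∪ (Y ∩ (D ∖ T)) but 1 ∉ ((T ∪ D) ∩ (D ∖ Y)) ∩ (D ∪ (T ∪ D)).

Reverse inclusion. This inclusion fails. Take Y = ∅, D = {1}, T = ∅; then 1 ∈ ((T ∪ D) ∩ (D ∖ Y)) ∩ (D ∪ (T ∪ D)) but 1 ∉ T ∪ (Y ∩ (D ∖ T)).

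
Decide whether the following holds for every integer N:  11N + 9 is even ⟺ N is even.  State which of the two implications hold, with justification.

Both directions fail.

(⇒) This fails: N = 3 gives 11N + 9 = 42, which is even, but 3 is odd, not even.

(⇐) This also fails: N = 2 is even, but 11N + 9 = 31 is odd, not even.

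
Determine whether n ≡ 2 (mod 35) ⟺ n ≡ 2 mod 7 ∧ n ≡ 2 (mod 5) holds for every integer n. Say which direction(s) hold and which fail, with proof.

Equivalent; both directions hold.

Forward direction. Suppose n ≡ 2 (mod 35); write n = 35j + 2. Since 7 ∣ 35, reducing mod 7 gives n ≡ 2 (mod 7); since 5 ∣ 35, reducing mod 5 gives n ≡ 2 (mod 5).

Converse. If n ≡ 2 (mod 7) and n ≡ 2 (mod 5), then by the Chinese remainder theorem n ≡ 2 (mod 35). This is exactly n ≡ 2 (mod 35).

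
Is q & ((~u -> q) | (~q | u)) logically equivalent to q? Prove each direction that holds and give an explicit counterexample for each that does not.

Both directions hold.

(⇒) Assume the antecedent. If q is true, q reduces to true regardless of the other variables. If q is false, the antecedent cannot hold. Either way q holds.

(⇐) Assume the antecedent. If q is true, q & ((~u -> q) | (~q | u)) reduces to true regardless of the other variables. If q is false, the antecedent cannot hold. Either way q & ((~u -> q) | (~q | u)) holds.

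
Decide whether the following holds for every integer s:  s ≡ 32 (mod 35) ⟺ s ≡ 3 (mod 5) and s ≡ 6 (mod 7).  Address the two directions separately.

Neither implication holds.

(→) This fails: s = 32 gives 32 ≡ 32 (mod 35) but 32 ≡ 2 (mod 5), so the conjunction on the right does not hold.

(←) This fails: s = 13 satisfies both congruences on the right (13 ≡ 3 mod 5 and 13 ≡ 6 mod 7) yet 13 ≡ 13 (mod 35), not 32.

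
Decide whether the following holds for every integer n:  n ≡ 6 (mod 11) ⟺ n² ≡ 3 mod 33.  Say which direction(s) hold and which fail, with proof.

(⇒) fails and (⇐) fails.

Forward direction. This fails: take n = 17. Then 17 ≡ 6 (mod 11), but 17² = 289 ≡ 25 (mod 33), not 3.

Converse. This fails: take n = 27. Then 27² = 729 ≡ 3 (mod 33), yet 27 ≡ 5 (mod 11), not 6.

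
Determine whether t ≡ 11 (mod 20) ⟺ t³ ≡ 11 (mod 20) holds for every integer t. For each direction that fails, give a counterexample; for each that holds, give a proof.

The biconditional holds.

[⇒] Suppose t ≡ 11 (mod 20). Write t = 20j + 11. Then (20j + 11)³ = 8000j³ + 13200j² + 7260j + 1331 = 20(400j³ + 660j² + 363j + 66) + 11, so t³ ≡ 11 (mod 20).

[⇐] Conversely, suppose t³ ≡ 11 (mod 20). The only residue r in {0, …, 19} with r³ ≡ 11 (mod 20) is r = 11, so t ≡ 11 (mod 20).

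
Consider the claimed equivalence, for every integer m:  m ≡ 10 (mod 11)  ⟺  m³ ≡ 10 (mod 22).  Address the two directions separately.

(⟸) The residues r modulo 22 with r³ ≡ 10 (mod 22) are exactly {10}, and each is ≡ 10 (mod 11).

(⟹) This fails: take m = 21. Then 21 ≡ 10 (mod 11), but 21³ = 9261 ≡ 21 (mod 22), not 10.

Only the reverse direction holds.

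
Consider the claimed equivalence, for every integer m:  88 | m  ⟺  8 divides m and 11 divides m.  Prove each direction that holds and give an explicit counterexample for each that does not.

Forward direction. If 88 ∣ m, write m = 88q. Since 88 = 11·8, m = 8·(11q), so 8 ∣ m; and since 88 = 8·11, m = 11·(8q), so 11 ∣ m.

Converse. Suppose 8 ∣ m and 11 ∣ m. Any common multiple of 8 and 11 is a multiple of their lcm; here gcd(8, 11) = 1, so lcm(8, 11) = 8·11 = 88, so 88 ∣ m.

Equivalent; both directions hold.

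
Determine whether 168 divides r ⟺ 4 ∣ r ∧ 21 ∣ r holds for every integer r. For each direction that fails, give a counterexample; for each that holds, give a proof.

(→) If 168 ∣ r, write r = 168q. Since 168 = 42·4, r = 4·(42q), so 4 ∣ r; and since 168 = 8·21, r = 21·(8q), so 21 ∣ r.

(←) This fails: take r = 84. Both 4 ∣ 84 and 21 ∣ 84, yet 84 is not a multiple of 168 (since 84 = 0·168 + 84), so 168 ∤ 84.

Only the forward direction holds.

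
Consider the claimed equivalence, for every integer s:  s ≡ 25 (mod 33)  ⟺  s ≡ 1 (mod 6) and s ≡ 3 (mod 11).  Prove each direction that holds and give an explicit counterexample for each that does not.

Forward direction. This fails: s = 58 gives 58 ≡ 25 (mod 33) but 58 ≡ 4 (mod 6), so the conjunction on the right does not hold.

Converse. If s ≡ 1 (mod 6) and s ≡ 3 (mod 11), then by the Chinese remainder theorem s ≡ 25 (mod 66). Since 25 ≡ 25 (mod 33) and 33 ∣ 66, we get s ≡ 25 (mod 33).

(⇒) fails; (⇐) holds.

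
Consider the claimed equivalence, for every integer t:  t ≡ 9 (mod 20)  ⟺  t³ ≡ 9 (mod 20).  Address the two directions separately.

Both directions hold.

Forward direction. Suppose t ≡ 9 (mod 20). Write t = 20j + 9. Then (20j + 9)³ = 8000j³ + 10800j² + 4860j + 729 = 20(400j³ + 540j² + 243j + 36) + 9, so t³ ≡ 9 (mod 20).

Converse. Suppose t³ ≡ 9 (mod 20). The only residue r in {0, …, 19} with r³ ≡ 9 (mod 20) is r = 9, so t ≡ 9 (mod 20).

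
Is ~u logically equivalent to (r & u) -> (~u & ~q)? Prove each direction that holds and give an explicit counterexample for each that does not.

The forward direction holds; the converse fails.

[⇐] This fails. Under r = F, u = T, q = F, the left side is false but the right side is true.

[⇒] Assume the antecedent. If r is true, the antecedent forces (r = T, u = F, q = F) or (r = T, u = F, q = T), and (r & u) -> (~u & ~q) holds there. If r is false, (r & u) -> (~u & ~q) reduces to true regardless of the other variables. Either way (r & u) -> (~u & ~q) holds.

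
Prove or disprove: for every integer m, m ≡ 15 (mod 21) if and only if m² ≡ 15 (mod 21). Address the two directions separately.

The forward direction holds; the converse fails.

[⇒] Suppose m ≡ 15 (mod 21). Write m = 21j + 15. Then (21j + 15)² = 441j² + 630j + 225 = 21(21j² + 30j + 10) + 15, so m² ≡ 15 (mod 21).

[⇐] This fails: take m = 6. Then 6² = 36 ≡ 15 (mod 21), yet 6 ≡ 6 (mod 21), not 15.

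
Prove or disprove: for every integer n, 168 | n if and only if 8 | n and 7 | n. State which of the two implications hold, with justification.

(⇒) holds; (⇐) fails.

[⇒] If 168 ∣ n, write n = 168q. Since 168 = 21·8, n = 8·(21q), so 8 ∣ n; and since 168 = 24·7, n = 7·(24q), so 7 ∣ n.

[⇐] This fails: take n = 56. Both 8 ∣ 56 and 7 ∣ 56, yet 56 is not a multiple of 168 (since 56 = 0·168 + 56), so 168 ∤ 56.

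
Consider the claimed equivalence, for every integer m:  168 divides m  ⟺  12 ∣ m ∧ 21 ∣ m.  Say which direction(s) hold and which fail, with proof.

Not equivalent: only (⇒) holds.

[⇒] If 168 ∣ m, write m = 168q. Since 168 = 14·12, m = 12·(14q), so 12 ∣ m; and since 168 = 8·21, m = 21·(8q), so 21 ∣ m.

[⇐] This fails: take m = 84. Both 12 ∣ 84 and 21 ∣ 84, yet 84 is not a multiple of 168 (since 84 = 0·168 + 84), so 168 ∤ 84.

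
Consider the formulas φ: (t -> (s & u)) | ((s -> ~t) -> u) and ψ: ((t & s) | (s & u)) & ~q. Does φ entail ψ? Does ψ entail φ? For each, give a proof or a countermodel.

Not equivalent: only (⇐) holds.

(⇒) This fails. Under q = F, u = F, t = F, s = F, the left side is true but the right side is false.

(⇐) Assume the antecedent. If u is true, the consequent reduces to true regardless of the other variables. If u is false, the antecedent forces (q = F, u = F, t = T, s = T), and the consequent holds there. Either way the consequent holds.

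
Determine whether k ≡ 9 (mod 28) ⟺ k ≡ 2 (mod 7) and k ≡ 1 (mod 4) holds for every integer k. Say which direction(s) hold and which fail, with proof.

The biconditional holds.

(⇒) Suppose k ≡ 9 (mod 28); write k = 28j + 9. Since 7 ∣ 28, reducing mod 7 gives k ≡ 9 ≡ 2 (mod 7); since 4 ∣ 28, reducing mod 4 gives k ≡ 9 ≡ 1 (mod 4).

(⇐) Conversely, if k ≡ 2 (mod 7) and k ≡ 1 (mod 4), then by the Chinese remainder theorem k ≡ 9 (mod 28). This is exactly k ≡ 9 (mod 28).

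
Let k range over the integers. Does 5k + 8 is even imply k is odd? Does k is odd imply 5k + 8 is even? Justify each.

(→) This fails: k = 4 gives 5k + 8 = 28, which is even, but 4 is even, not odd.

(←) This also fails: k = 7 is odd, but 5k + 8 = 43 is odd, not even.

(⇒) fails and (⇐) fails.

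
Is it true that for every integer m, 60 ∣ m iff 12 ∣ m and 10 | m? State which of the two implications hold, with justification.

Both directions hold.

(⇒) If 60 ∣ m, write m = 60q. Since 60 = 5·12, m = 12·(5q), so 12 ∣ m; and since 60 = 6·10, m = 10·(6q), so 10 ∣ m.

(⇐) Suppose 12 ∣ m and 10 ∣ m. Any common multiple of 12 and 10 is a multiple of their lcm; here lcm(12, 10) = 12·10/gcd(12, 10) = 120/2 = 60, so 60 ∣ m.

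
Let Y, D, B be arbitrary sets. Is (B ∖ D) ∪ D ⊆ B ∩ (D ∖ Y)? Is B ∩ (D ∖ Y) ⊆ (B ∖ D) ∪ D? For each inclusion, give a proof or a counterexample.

The sets are not equal: only the reverse inclusion holds.

Forward inclusion. This inclusion fails. Take Y = ∅, D = {1}, B = ∅; then 1 ∈ (B ∖ D) ∪ D but 1 ∉ B ∩ (D ∖ Y).

Reverse inclusion. Let x ∈ B ∩ (D ∖ Y). Then x ∈ D ∩ B and x ∉ Y, from which x ∈ (B ∖ D) ∪ D.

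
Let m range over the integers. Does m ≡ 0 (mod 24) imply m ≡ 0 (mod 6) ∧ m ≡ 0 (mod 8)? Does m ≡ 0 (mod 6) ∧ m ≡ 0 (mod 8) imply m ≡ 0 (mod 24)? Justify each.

(→) Suppose m ≡ 0 (mod 24); write m = 24j + 0. Since 6 ∣ 24, reducing mod 6 gives m ≡ 0 (mod 6); since 8 ∣ 24, reducing mod 8 gives m ≡ 0 (mod 8).

(←) Conversely, if m ≡ 0 (mod 6) and m ≡ 0 (mod 8), then by the Chinese remainder theorem m ≡ 0 (mod 24). This is exactly m ≡ 0 (mod 24).

Both implications hold.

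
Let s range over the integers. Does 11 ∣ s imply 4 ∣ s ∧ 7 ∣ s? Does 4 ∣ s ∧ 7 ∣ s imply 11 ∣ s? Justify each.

Neither implication holds.

Forward direction. This fails: take s = 11. Certainly 11 ∣ 11, but 4 ∤ 11.

Converse. This fails: take s = 28. Both 4 ∣ 28 and 7 ∣ 28, yet 28 is not a multiple of 11 (since 28 = 2·11 + 6), so 11 ∤ 28.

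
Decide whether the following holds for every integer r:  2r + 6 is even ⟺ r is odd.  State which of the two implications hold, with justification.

(⟹) This fails: take r = 0. Then 2r + 6 = 6, which is even, yet r = 0 is even, not odd.

(⟸) Suppose r is odd. Since 2 is even, 2r is even for every r, so 2r + 6 has the same parity as 6, which is even. Hence 2r + 6 is even.

Only the converse holds.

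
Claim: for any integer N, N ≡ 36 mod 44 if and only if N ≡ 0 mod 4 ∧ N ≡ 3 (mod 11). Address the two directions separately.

Equivalent; both directions hold.

(→) Suppose N ≡ 36 (mod 44); write N = 44j + 36. Since 4 ∣ 44, reducing mod 4 gives N ≡ 36 ≡ 0 (mod 4); since 11 ∣ 44, reducing mod 11 gives N ≡ 36 ≡ 3 (mod 11).

(←) Conversely, if N ≡ 0 (mod 4) and N ≡ 3 (mod 11), then by the Chinese remainder theorem N ≡ 36 (mod 44). This is exactly N ≡ 36 (mod 44).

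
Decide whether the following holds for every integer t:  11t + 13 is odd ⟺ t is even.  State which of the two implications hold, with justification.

(⇒) Suppose 11t + 13 is odd. Since 11 is odd, 11t and t have the same parity, so 11t + 13 ≡ t + 13 (mod 2). As 13 is odd, 11t + 13 is odd exactly when t is even. Thus t is even.

(⇐) Conversely, suppose t is even; write t = 2j. Then 11t + 13 = 11·(2j) + 13 = 2·11j + 13, which is odd.

Both directions hold.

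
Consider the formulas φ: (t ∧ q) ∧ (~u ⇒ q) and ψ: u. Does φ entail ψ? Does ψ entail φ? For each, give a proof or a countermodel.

Neither direction holds.

Forward direction. This fails. Under u = F, q = T, t = T, the left side is true but the right side is false.

Converse. This fails. Under u = T, q = F, t = F, the left side is false but the right side is true.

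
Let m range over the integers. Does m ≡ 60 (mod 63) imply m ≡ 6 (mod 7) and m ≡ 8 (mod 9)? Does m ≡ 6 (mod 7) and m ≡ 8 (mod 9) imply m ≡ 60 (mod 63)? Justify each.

Both directions fail.

(⟹) This fails: m = 60 gives 60 ≡ 60 (mod 63) but 60 ≡ 4 (mod 7), so the conjunction on the right does not hold.

(⟸) This fails: m = 62 satisfies both congruences on the right (62 ≡ 6 mod 7 and 62 ≡ 8 mod 9) yet 62 ≡ 62 (mod 63), not 60.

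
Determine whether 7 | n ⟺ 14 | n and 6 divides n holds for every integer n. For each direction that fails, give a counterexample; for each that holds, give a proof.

(⟹) This fails: take n = 7. Certainly 7 ∣ 7, but 14 ∤ 7.

(⟸) Suppose 14 ∣ n and 6 ∣ n. Any common multiple of 14 and 6 is a multiple of their lcm; here lcm(14, 6) = 14·6/gcd(14, 6) = 84/2 = 42, so 42 ∣ n. Since 7 ∣ 42, it follows that 7 ∣ n.

(⇒) fails; (⇐) holds.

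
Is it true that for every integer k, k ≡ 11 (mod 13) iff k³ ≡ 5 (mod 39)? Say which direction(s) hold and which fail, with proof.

(⇒) fails and (⇐) fails.

(→) This fails: take k = 24. Then 24 ≡ 11 (mod 13), but 24³ = 13824 ≡ 18 (mod 39), not 5.

(←) This fails: take k = 8. Then 8³ = 512 ≡ 5 (mod 39), yet 8 ≡ 8 (mod 13), not 11.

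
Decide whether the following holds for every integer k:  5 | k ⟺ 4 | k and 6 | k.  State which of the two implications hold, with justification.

(⟹) This fails: take k = 5. Certainly 5 ∣ 5, but 4 ∤ 5.

(⟸) This fails: take k = 12. Both 4 ∣ 12 and 6 ∣ 12, yet 12 is not a multiple of 5 (since 12 = 2·5 + 2), so 5 ∤ 12.

Neither direction holds.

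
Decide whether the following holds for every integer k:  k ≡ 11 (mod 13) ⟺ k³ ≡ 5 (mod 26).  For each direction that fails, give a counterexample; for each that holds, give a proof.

Neither implication holds.

(⟹) This fails: take k = 24. Then 24 ≡ 11 (mod 13), but 24³ = 13824 ≡ 18 (mod 26), not 5.

(⟸) This fails: take k = 7. Then 7³ = 343 ≡ 5 (mod 26), yet 7 ≡ 7 (mod 13), not 11.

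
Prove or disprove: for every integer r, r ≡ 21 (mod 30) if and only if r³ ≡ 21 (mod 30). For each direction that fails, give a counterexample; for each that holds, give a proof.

(→) Suppose r ≡ 21 (mod 30). Write r = 30j + 21. Then (30j + 21)³ = 27000j³ + 56700j² + 39690j + 9261 = 30(900j³ + 1890j² + 1323j + 308) + 21, so r³ ≡ 21 (mod 30).

(←) Conversely, suppose r³ ≡ 21 (mod 30). The only residue r in {0, …, 29} with r³ ≡ 21 (mod 30) is r = 21, so r ≡ 21 (mod 30).

The biconditional holds.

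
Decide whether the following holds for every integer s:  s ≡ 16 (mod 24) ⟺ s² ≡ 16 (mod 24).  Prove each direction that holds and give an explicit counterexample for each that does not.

(⇒) holds; (⇐) fails.

(⇒) Suppose s ≡ 16 (mod 24). Write s = 24j + 16. Then (24j + 16)² = 576j² + 768j + 256 = 24(24j² + 32j + 10) + 16, so s² ≡ 16 (mod 24).

(⇐) This fails: take s = 4. Then 4² = 16 ≡ 16 (mod 24), yet 4 ≡ 4 (mod 24), not 16.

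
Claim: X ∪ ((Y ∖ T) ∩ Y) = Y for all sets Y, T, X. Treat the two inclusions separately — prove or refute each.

Forward inclusion. This inclusion fails. Take Y = ∅, T = ∅, X = {1}; then 1 ∈ X ∪ ((Y ∖ T) ∩ Y) but 1 ∉ Y.

Reverse inclusion. This inclusion fails. Take Y = {1}, T = {1}, X = ∅; then 1 ∈ Y but 1 ∉ X ∪ ((Y ∖ T) ∩ Y).

Neither inclusion holds.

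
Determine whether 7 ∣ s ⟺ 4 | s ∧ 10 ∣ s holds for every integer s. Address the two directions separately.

Neither direction holds.

(⇒) This fails: take s = 7. Certainly 7 ∣ 7, but 4 ∤ 7.

(⇐) This fails: take s = 20. Both 4 ∣ 20 and 10 ∣ 20, yet 20 is not a multiple of 7 (since 20 = 2·7 + 6), so 7 ∤ 20.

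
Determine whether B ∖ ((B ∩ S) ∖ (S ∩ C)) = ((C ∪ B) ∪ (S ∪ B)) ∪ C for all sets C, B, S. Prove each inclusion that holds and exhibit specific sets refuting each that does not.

(⊆) Let x ∈ B ∖ ((B ∩ S) ∖ (S ∩ C)). Then either x ∈ B and x ∉ C, S; or x ∈ C ∩ B and x ∉ S; or x ∈ C ∩ B ∩ S. In each case x ∈ ((C ∪ B) ∪ (S ∪ B)) ∪ C, so B ∖ ((B ∩ S) ∖ (S ∩ C)) ⊆ ((C ∪ B) ∪ (S ∪ B)) ∪ C.

(⊇) This inclusion fails. Take C = {1}, B = ∅, S = ∅; then 1 ∈ ((C ∪ B) ∪ (S ∪ B)) ∪ C but 1 ∉ B ∖ ((B ∩ S) ∖ (S ∩ C)).

The sets are not equal: only the forward inclusion holds.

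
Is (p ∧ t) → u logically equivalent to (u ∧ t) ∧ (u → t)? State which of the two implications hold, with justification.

(⇐) Assume the antecedent. If u is true, (p ∧ t) → u reduces to true regardless of the other variables. If u is false, the antecedent cannot hold. Either way (p ∧ t) → u holds.

(⇒) This fails. Under u = F, t = F, p = F, the left side is true but the right side is false.

Only the reverse direction holds.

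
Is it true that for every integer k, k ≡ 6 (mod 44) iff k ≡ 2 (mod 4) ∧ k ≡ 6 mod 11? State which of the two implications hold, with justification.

(⇒) Suppose k ≡ 6 (mod 44); write k = 44j + 6. Since 4 ∣ 44, reducing mod 4 gives k ≡ 6 ≡ 2 (mod 4); since 11 ∣ 44, reducing mod 11 gives k ≡ 6 (mod 11).

(⇐) Conversely, if k ≡ 2 (mod 4) and k ≡ 6 (mod 11), then by the Chinese remainder theorem k ≡ 6 (mod 44). This is exactly k ≡ 6 (mod 44).

Both directions hold; the statement is true.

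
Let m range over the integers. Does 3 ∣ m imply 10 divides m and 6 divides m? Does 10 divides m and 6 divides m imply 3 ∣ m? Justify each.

Forward direction. This fails: take m = 3. Certainly 3 ∣ 3, but 10 ∤ 3.

Converse. Suppose 10 ∣ m and 6 ∣ m. Any common multiple of 10 and 6 is a multiple of their lcm; here lcm(10, 6) = 10·6/gcd(10, 6) = 60/2 = 30, so 30 ∣ m. Since 3 ∣ 30, it follows that 3 ∣ m.

The forward direction fails; the converse holds.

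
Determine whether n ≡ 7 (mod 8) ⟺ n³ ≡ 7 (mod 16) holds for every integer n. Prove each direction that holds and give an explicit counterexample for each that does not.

The forward direction fails; the converse holds.

(⇐) The residues r modulo 16 with r³ ≡ 7 (mod 16) are exactly {7}, and each is ≡ 7 (mod 8).

(⇒) This fails: take n = 15. Then 15 ≡ 7 (mod 8), but 15³ = 3375 ≡ 15 (mod 16), not 7.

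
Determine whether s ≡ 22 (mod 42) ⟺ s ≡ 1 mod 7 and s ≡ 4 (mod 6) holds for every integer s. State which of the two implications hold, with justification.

The biconditional holds.

(⟸) If s ≡ 1 (mod 7) and s ≡ 4 (mod 6), then by the Chinese remainder theorem s ≡ 22 (mod 42). This is exactly s ≡ 22 (mod 42).

(⟹) Suppose s ≡ 22 (mod 42); write s = 42j + 22. Since 7 ∣ 42, reducing mod 7 gives s ≡ 22 ≡ 1 (mod 7); since 6 ∣ 42, reducing mod 6 gives s ≡ 22 ≡ 4 (mod 6).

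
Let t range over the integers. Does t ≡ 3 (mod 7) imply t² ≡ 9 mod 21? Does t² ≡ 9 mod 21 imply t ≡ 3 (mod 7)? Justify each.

Both directions fail.

Forward direction. This fails: take t = 10. Then 10 ≡ 3 (mod 7), but 10² = 100 ≡ 16 (mod 21), not 9.

Converse. This fails: take t = 18. Then 18² = 324 ≡ 9 (mod 21), yet 18 ≡ 4 (mod 7), not 3.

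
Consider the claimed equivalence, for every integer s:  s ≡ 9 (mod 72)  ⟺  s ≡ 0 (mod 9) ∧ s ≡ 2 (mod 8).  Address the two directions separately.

Both directions fail.

(⇒) This fails: s = 9 gives 9 ≡ 9 (mod 72) but 9 ≡ 1 (mod 8), so the conjunction on the right does not hold.

(⇐) This fails: s = 18 satisfies both congruences on the right (18 ≡ 0 mod 9 and 18 ≡ 2 mod 8) yet 18 ≡ 18 (mod 72), not 9.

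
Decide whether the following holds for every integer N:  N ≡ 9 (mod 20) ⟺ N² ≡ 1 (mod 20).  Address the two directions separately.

The forward direction holds; the converse fails.

(⇒) Suppose N ≡ 9 (mod 20). Write N = 20j + 9. Then (20j + 9)² = 400j² + 360j + 81 = 20(20j² + 18j + 4) + 1, so N² ≡ 1 (mod 20).

(⇐) This fails: take N = 1. Then 1² = 1 ≡ 1 (mod 20), yet 1 ≡ 1 (mod 20), not 9.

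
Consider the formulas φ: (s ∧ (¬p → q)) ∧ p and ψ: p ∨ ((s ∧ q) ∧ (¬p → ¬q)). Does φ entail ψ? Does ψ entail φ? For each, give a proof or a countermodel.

Forward direction. Assume the antecedent. If s is true, the antecedent forces (s = T, p = T, q = F) or (s = T, p = T, q = T), and p ∨ ((s ∧ q) ∧ (¬p → ¬q)) holds there. If s is false, the antecedent cannot hold. Either way p ∨ ((s ∧ q) ∧ (¬p → ¬q)) holds.

Converse. This fails. Under s = F, p = T, q = F, the left side is false but the right side is true.

Not equivalent: only (⇒) holds.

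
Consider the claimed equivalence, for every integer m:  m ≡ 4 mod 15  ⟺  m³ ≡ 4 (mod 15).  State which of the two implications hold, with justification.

Both implications hold.

(→) Suppose m ≡ 4 mod 15. Write m = 15j + 4. Then (15j + 4)³ = 3375j³ + 2700j² + 720j + 64 = 15(225j³ + 180j² + 48j + 4) + 4, so m³ ≡ 4 (mod 15).

(←) Conversely, suppose m³ ≡ 4 (mod 15). The only residue r in {0, …, 14} with r³ ≡ 4 (mod 15) is r = 4, so m ≡ 4 (mod 15).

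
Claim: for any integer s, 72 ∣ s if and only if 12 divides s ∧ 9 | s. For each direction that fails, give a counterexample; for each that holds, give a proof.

Forward direction. If 72 ∣ s, write s = 72q. Since 72 = 6·12, s = 12·(6q), so 12 ∣ s; and since 72 = 8·9, s = 9·(8q), so 9 ∣ s.

Converse. This fails: take s = 36. Both 12 ∣ 36 and 9 ∣ 36, yet 36 is not a multiple of 72 (since 36 = 0·72 + 36), so 72 ∤ 36.

Only the forward direction holds.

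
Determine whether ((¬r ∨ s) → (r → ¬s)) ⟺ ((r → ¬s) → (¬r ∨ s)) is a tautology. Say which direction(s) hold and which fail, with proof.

Neither implication holds.

(→) This fails. Under s = F, r = T, the left side is true but the right side is false.

(←) This fails. Under s = T, r = T, the left side is false but the right side is true.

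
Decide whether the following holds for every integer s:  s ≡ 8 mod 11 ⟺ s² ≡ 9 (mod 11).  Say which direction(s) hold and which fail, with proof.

(→) Suppose s ≡ 8 mod 11. Write s = 11j + 8. Then (11j + 8)² = 121j² + 176j + 64 = 11(11j² + 16j + 5) + 9, so s² ≡ 9 (mod 11).

(←) This fails: take s = 3. Then 3² = 9 ≡ 9 (mod 11), yet 3 ≡ 3 (mod 11), not 8.

(⇒) holds; (⇐) fails.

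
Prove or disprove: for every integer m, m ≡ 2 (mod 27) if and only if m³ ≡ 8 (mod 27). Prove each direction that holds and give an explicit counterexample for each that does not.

Not equivalent: only (⇒) holds.

(⟹) Suppose m ≡ 2 (mod 27). Write m = 27j + 2. Then (27j + 2)³ = 19683j³ + 4374j² + 324j + 8 = 27(729j³ + 162j² + 12j) + 8, so m³ ≡ 8 (mod 27).

(⟸) This fails: take m = 11. Then 11³ = 1331 ≡ 8 (mod 27), yet 11 ≡ 11 (mod 27), not 2.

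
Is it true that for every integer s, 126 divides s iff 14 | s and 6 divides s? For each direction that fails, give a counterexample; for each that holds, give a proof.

[⇒] If 126 ∣ s, write s = 126q. Since 126 = 9·14, s = 14·(9q), so 14 ∣ s; and since 126 = 21·6, s = 6·(21q), so 6 ∣ s.

[⇐] This fails: take s = 42. Both 14 ∣ 42 and 6 ∣ 42, yet 42 is not a multiple of 126 (since 42 = 0·126 + 42), so 126 ∤ 42.

Only the forward direction holds.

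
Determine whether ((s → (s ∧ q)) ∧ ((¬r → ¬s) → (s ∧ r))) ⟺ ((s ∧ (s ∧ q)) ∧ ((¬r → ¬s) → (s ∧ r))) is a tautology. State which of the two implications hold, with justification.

Equivalent; both directions hold.

(⇒) Assume the antecedent. If r is true, the antecedent forces (r = T, q = T, s = T), and the consequent holds there. If r is false, the antecedent forces (r = F, q = T, s = T), and the consequent holds there. Either way the consequent holds.

(⇐) Assume the antecedent. If r is true, the antecedent forces (r = T, q = T, s = T), and the consequent holds there. If r is false, the antecedent forces (r = F, q = T, s = T), and the consequent holds there. Either way the consequent holds.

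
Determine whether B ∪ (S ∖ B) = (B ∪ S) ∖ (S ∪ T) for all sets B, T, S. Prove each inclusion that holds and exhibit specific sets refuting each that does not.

(⟸) Let x ∈ (B ∪ S) ∖ (S ∪ T). Then x ∈ B and x ∉ T, S, from which x ∈ B ∪ (S ∖ B).

(⟹) This inclusion fails. Take B = {1}, T = {1}, S = ∅; then 1 ∈ B ∪ (S ∖ B) but 1 ∉ (B ∪ S) ∖ (S ∪ T).

The sets are not equal: only the reverse inclusion holds.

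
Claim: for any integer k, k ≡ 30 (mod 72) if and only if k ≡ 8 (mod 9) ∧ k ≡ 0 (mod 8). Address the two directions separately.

(→) This fails: k = 30 gives 30 ≡ 30 (mod 72) but 30 ≡ 3 (mod 9), so the conjunction on the right does not hold.

(←) This fails: k = 8 satisfies both congruences on the right (8 ≡ 8 mod 9 and 8 ≡ 0 mod 8) yet 8 ≡ 8 (mod 72), not 30.

Both directions fail.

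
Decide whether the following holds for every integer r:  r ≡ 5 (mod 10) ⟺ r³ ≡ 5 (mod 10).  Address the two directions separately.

Equivalent; both directions hold.

Forward direction. Suppose r ≡ 5 (mod 10). Write r = 10j + 5. Then (10j + 5)³ = 1000j³ + 1500j² + 750j + 125 = 10(100j³ + 150j² + 75j + 12) + 5, so r³ ≡ 5 (mod 10).

Converse. For the converse, argue contrapositively. If r ≢ 5 (mod 10), then r is congruent to one of 0, 1, 2, 3, 4, 6, 7, 8, 9 modulo 10, and these give r³ ≡ 0, 1, 8, 7, 4, 6, 3, 2, 9 respectively — never 5.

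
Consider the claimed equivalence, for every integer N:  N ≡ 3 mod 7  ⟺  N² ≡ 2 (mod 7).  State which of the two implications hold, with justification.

Not equivalent: only (⇒) holds.

(→) Suppose N ≡ 3 mod 7. Write N = 7j + 3. Then (7j + 3)² = 49j² + 42j + 9 = 7(7j² + 6j + 1) + 2, so N² ≡ 2 (mod 7).

(←) This fails: take N = 4. Then 4² = 16 ≡ 2 (mod 7), yet 4 ≡ 4 (mod 7), not 3.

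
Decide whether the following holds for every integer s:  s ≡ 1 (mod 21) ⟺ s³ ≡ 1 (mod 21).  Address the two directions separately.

(⟹) Suppose s ≡ 1 (mod 21). Write s = 21j + 1. Then (21j + 1)³ = 9261j³ + 1323j² + 63j + 1 = 21(441j³ + 63j² + 3j) + 1, so s³ ≡ 1 (mod 21).

(⟸) This fails: take s = 4. Then 4³ = 64 ≡ 1 (mod 21), yet 4 ≡ 4 (mod 21), not 1.

Only the forward implication holds.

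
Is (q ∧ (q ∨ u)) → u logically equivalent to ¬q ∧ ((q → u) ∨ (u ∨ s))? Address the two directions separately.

(⇒) This fails. Under q = T, u = T, s = F, the left side is true but the right side is false.

(⇐) Assume the antecedent. If q is true, the antecedent cannot hold. If q is false, (q ∧ (q ∨ u)) → u reduces to true regardless of the other variables. Either way (q ∧ (q ∨ u)) → u holds.

Only the converse holds.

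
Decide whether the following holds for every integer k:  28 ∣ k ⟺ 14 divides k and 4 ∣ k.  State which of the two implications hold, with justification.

[⇒] If 28 ∣ k, write k = 28q. Since 28 = 2·14, k = 14·(2q), so 14 ∣ k; and since 28 = 7·4, k = 4·(7q), so 4 ∣ k.

[⇐] Suppose 14 ∣ k and 4 ∣ k. Any common multiple of 14 and 4 is a multiple of their lcm; here lcm(14, 4) = 14·4/gcd(14, 4) = 56/2 = 28, so 28 ∣ k.

Both directions hold.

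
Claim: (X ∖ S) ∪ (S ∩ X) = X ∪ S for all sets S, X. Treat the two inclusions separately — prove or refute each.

(⊇) This inclusion fails. Take S = {1}, X = ∅; then 1 ∈ X ∪ S but 1 ∉ (X ∖ S) ∪ (S ∩ X).

(⊆) Let x ∈ (X ∖ S) ∪ (S ∩ X). Then either x ∈ X and x ∉ S; or x ∈ S ∩ X. In each case x ∈ X ∪ S, so (X ∖ S) ∪ (S ∩ X) ⊆ X ∪ S.

Only the forward inclusion holds.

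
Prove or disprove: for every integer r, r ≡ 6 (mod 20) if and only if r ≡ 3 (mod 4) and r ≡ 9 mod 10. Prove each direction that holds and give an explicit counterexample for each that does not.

Forward direction. This fails: r = 6 gives 6 ≡ 6 (mod 20) but 6 ≡ 2 (mod 4), so the conjunction on the right does not hold.

Converse. This fails: r = 19 satisfies both congruences on the right (19 ≡ 3 mod 4 and 19 ≡ 9 mod 10) yet 19 ≡ 19 (mod 20), not 6.

Neither implication holds.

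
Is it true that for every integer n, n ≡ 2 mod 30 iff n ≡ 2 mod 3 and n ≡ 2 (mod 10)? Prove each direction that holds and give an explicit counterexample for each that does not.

Converse. If n ≡ 2 (mod 3) and n ≡ 2 (mod 10), then by the Chinese remainder theorem n ≡ 2 (mod 30). This is exactly n ≡ 2 (mod 30).

Forward direction. Suppose n ≡ 2 (mod 30); write n = 30j + 2. Since 3 ∣ 30, reducing mod 3 gives n ≡ 2 (mod 3); since 10 ∣ 30, reducing mod 10 gives n ≡ 2 (mod 10).

Both implications hold.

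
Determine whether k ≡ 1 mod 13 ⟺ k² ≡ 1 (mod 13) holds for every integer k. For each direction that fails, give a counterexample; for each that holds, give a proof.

(⟹) Suppose k ≡ 1 mod 13. Write k = 13j + 1. Then (13j + 1)² = 169j² + 26j + 1 = 13(13j² + 2j) + 1, so k² ≡ 1 (mod 13).

(⟸) This fails: take k = 12. Then 12² = 144 ≡ 1 (mod 13), yet 12 ≡ 12 (mod 13), not 1.

Only the forward implication holds.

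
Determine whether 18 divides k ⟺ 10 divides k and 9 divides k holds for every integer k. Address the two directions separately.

(→) This fails: take k = 18. Certainly 18 ∣ 18, but 10 ∤ 18.

(←) Suppose 10 ∣ k and 9 ∣ k. Any common multiple of 10 and 9 is a multiple of their lcm; here gcd(10, 9) = 1, so lcm(10, 9) = 10·9 = 90, so 90 ∣ k. Since 18 ∣ 90, it follows that 18 ∣ k.

Not equivalent: only (⇐) holds.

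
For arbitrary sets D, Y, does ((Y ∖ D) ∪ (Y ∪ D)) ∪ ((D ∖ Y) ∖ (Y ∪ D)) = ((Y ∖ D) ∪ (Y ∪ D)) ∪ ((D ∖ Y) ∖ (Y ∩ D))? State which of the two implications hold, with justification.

The two sets are equal.

(⟸) Let x ∈ ((Y ∖ D) ∪ (Y ∪ D)) ∪ ((D ∖ Y) ∖ (Y ∩ D)). Then either x ∈ D and x ∉ Y; or x ∈ Y and x ∉ D; or x ∈ D ∩ Y. In each case x ∈ ((Y ∖ D) ∪ (Y ∪ D)) ∪ ((D ∖ Y) ∖ (Y ∪ D)), so ((Y ∖ D) ∪ (Y ∪ D)) ∪ ((D ∖ Y) ∖ (Y ∩ D)) ⊆ ((Y ∖ D) ∪ (Y ∪ D)) ∪ ((D ∖ Y) ∖ (Y ∪ D)).

(⟹) Let x ∈ ((Y ∖ D) ∪ (Y ∪ D)) ∪ ((D ∖ Y) ∖ (Y ∪ D)). Then either x ∈ D and x ∉ Y; or x ∈ Y and x ∉ D; or x ∈ D ∩ Y. In each case x ∈ ((Y ∖ D) ∪ (Y ∪ D)) ∪ ((D ∖ Y) ∖ (Y ∩ D)), so ((Y ∖ D) ∪ (Y ∪ D)) ∪ ((D ∖ Y) ∖ (Y ∪ D)) ⊆ ((Y ∖ D) ∪ (Y ∪ D)) ∪ ((D ∖ Y) ∖ (Y ∩ D)).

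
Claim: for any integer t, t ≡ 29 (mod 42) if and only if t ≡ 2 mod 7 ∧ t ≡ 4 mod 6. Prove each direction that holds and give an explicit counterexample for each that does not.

(⇒) fails and (⇐) fails.

Forward direction. This fails: t = 29 gives 29 ≡ 29 (mod 42) but 29 ≡ 1 (mod 7), so the conjunction on the right does not hold.

Converse. This fails: t = 16 satisfies both congruences on the right (16 ≡ 2 mod 7 and 16 ≡ 4 mod 6) yet 16 ≡ 16 (mod 42), not 29.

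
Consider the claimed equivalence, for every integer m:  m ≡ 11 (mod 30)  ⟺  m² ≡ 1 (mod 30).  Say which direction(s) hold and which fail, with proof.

(→) Suppose m ≡ 11 (mod 30). Write m = 30j + 11. Then (30j + 11)² = 900j² + 660j + 121 = 30(30j² + 22j + 4) + 1, so m² ≡ 1 (mod 30).

(←) This fails: take m = 1. Then 1² = 1 ≡ 1 (mod 30), yet 1 ≡ 1 (mod 30), not 11.

Only the forward direction holds.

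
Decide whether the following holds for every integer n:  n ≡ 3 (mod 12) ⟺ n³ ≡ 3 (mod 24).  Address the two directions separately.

Only the converse holds.

(⇒) This fails: take n = 15. Then 15 ≡ 3 (mod 12), but 15³ = 3375 ≡ 15 (mod 24), not 3.

(⇐) Conversely, the residues r modulo 24 with r³ ≡ 3 (mod 24) are exactly {3}, and each is ≡ 3 (mod 12).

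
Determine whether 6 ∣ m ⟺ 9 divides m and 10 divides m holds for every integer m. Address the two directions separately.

(⇒) This fails: take m = 6. Certainly 6 ∣ 6, but 9 ∤ 6.

(⇐) Suppose 9 ∣ m and 10 ∣ m. Any common multiple of 9 and 10 is a multiple of their lcm; here gcd(9, 10) = 1, so lcm(9, 10) = 9·10 = 90, so 90 ∣ m. Since 6 ∣ 90, it follows that 6 ∣ m.

Only the converse holds.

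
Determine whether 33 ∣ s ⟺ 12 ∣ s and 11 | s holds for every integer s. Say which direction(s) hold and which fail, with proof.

(←) Suppose 12 ∣ s and 11 ∣ s. Any common multiple of 12 and 11 is a multiple of their lcm; here gcd(12, 11) = 1, so lcm(12, 11) = 12·11 = 132, so 132 ∣ s. Since 33 ∣ 132, it follows that 33 ∣ s.

(→) This fails: take s = 33. Certainly 33 ∣ 33, but 12 ∤ 33.

Not equivalent: only (⇐) holds.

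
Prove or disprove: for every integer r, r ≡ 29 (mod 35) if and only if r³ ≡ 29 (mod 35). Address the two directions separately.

[⇒] Suppose r ≡ 29 (mod 35). Write r = 35j + 29. Then (35j + 29)³ = 42875j³ + 106575j² + 88305j + 24389 = 35(1225j³ + 3045j² + 2523j + 696) + 29, so r³ ≡ 29 (mod 35).

[⇐] This fails: take r = 4. Then 4³ = 64 ≡ 29 (mod 35), yet 4 ≡ 4 (mod 35), not 29.

Only the forward direction holds.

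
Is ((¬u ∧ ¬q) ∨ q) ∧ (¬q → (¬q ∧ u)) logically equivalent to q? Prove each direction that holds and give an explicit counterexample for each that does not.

(⟸) Assume the antecedent. If u is true, the antecedent forces (u = T, q = T), and the consequent holds there. If u is false, the antecedent forces (u = F, q = T), and the consequent holds there. Either way the consequent holds.

(⟹) Assume the antecedent. If u is true, the antecedent forces (u = T, q = T), and q holds there. If u is false, the antecedent forces (u = F, q = T), and q holds there. Either way q holds.

Both directions hold; the statement is true.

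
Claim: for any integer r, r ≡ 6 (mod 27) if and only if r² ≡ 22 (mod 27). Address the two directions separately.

(⟹) This fails: take r = 6. Then 6 ≡ 6 (mod 27), but 6² = 36 ≡ 9 (mod 27), not 22.

(⟸) This fails: take r = 7. Then 7² = 49 ≡ 22 (mod 27), yet 7 ≡ 7 (mod 27), not 6.

Both directions fail.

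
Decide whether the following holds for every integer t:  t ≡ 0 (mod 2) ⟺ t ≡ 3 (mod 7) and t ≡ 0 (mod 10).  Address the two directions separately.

(→) This fails: t = 0 gives 0 ≡ 0 (mod 2) but 0 ≡ 0 (mod 7), so the conjunction on the right does not hold.

(←) Conversely, if t ≡ 3 (mod 7) and t ≡ 0 (mod 10), then by the Chinese remainder theorem t ≡ 10 (mod 70). Since 10 ≡ 0 (mod 2) and 2 ∣ 70, we get t ≡ 0 (mod 2).

(⇒) fails; (⇐) holds.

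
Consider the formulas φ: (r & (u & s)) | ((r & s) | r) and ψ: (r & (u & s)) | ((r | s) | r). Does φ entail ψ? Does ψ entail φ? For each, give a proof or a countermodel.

(⟹) Assume the antecedent. If s is true, (r & (u & s)) | ((r | s) | r) reduces to true regardless of the other variables. If s is false, the antecedent forces (s = F, u = F, r = T) or (s = F, u = T, r = T), and (r & (u & s)) | ((r | s) | r) holds there. Either way (r & (u & s)) | ((r | s) | r) holds.

(⟸) This fails. Under s = T, u = F, r = F, the left side is false but the right side is true.

Only the forward implication holds.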